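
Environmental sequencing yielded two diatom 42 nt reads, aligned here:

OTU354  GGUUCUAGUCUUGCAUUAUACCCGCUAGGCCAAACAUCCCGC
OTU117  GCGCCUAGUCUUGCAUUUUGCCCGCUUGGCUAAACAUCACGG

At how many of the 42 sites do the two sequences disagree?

9

Mismatches occur at site 2 (G/C), site 3 (U/G), site 4 (U/C), site 18 (A/U), site 20 (A/G), site 27 (A/U), site 31 (C/U), site 39 (C/A), site 42 (C/G).
That gives 9 mismatches out of 42 aligned sites, so the Hamming distance is 9.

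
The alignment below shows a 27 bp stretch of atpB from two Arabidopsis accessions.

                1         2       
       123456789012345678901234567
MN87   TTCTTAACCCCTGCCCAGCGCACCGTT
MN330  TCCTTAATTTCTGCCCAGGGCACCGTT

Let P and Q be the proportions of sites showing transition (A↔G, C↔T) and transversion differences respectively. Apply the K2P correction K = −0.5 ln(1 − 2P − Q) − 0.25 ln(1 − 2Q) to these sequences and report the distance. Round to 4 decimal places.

0.2220

The sequences differ at positions 2 (T/C, transition), 8 (C/T, transition), 9 (C/T, transition), 10 (C/T, transition), 19 (C/G, transversion).
Of the 5 differences, 4 transitions and 1 transversion over 27 sites: P = 4/27 = 0.148148, Q = 1/27 = 0.037037.
d = −0.5·ln(0.666667) − 0.25·ln(0.925926) = −0.5·(-0.405465) − 0.25·(-0.076961) = 0.2220.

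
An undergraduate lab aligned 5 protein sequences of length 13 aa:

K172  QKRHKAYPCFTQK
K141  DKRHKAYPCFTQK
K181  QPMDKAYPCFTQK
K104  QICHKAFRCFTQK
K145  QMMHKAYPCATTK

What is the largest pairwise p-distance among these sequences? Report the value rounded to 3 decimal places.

0.462

Pairwise Hamming distances:
  K172 vs K141: 1
  K172 vs K181: 3
  K172 vs K104: 4
  K172 vs K145: 4
  K141 vs K181: 4
  K141 vs K104: 5
  K141 vs K145: 5
  K181 vs K104: 5
  K181 vs K145: 4
  K104 vs K145: 6
The largest is 6 mismatches, between K104 and K145; p = 6/13 = 0.462.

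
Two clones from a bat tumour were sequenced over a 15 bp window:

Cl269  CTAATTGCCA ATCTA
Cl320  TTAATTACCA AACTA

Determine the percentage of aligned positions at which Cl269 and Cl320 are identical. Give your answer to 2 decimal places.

80.00%

Mismatches occur at site 1 (C↔T), site 7 (G↔A), site 12 (T↔A).
12 of the 15 sites match, so the percent identity is 12/15 × 100 = 80.00%.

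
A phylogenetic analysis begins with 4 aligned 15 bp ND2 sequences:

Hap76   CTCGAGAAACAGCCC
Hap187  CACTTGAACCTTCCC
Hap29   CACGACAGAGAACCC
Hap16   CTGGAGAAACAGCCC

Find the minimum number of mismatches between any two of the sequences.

Pairwise Hamming distances:
  Hap76 vs Hap187: 6
  Hap76 vs Hap29: 5
  Hap76 vs Hap16: 1
  Hap187 vs Hap29: 8
  Hap187 vs Hap16: 7
  Hap29 vs Hap16: 6
The smallest is 1, between Hap76 and Hap16.

1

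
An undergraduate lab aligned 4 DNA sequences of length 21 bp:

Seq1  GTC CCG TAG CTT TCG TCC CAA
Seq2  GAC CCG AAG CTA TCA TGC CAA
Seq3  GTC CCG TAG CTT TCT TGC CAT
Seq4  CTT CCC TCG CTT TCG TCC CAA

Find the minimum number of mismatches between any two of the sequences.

3

Pairwise Hamming distances:
  Seq1 vs Seq2: 5
  Seq1 vs Seq3: 3
  Seq1 vs Seq4: 4
  Seq2 vs Seq3: 5
  Seq2 vs Seq4: 9
  Seq3 vs Seq4: 7
The smallest is 3, between Seq1 and Seq3.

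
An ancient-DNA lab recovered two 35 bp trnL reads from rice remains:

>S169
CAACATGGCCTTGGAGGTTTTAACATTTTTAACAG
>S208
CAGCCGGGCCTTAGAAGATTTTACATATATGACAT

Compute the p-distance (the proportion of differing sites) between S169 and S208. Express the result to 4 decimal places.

The sequences differ at positions 3 (A/G), 5 (A/C), 6 (T/G), 13 (G/A), 16 (G/A), 18 (T/A), 22 (A/T), 27 (T/A), 29 (T/A), 31 (A/G), 35 (G/T).
There are 11 differences over 35 sites, so p = 11/35 = 0.3143.

0.3143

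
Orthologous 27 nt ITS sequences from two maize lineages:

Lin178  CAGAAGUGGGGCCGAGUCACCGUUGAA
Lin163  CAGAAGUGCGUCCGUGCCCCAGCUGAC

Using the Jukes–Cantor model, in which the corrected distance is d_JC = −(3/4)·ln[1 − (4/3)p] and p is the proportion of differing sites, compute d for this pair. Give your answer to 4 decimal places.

0.3770

Mismatches occur at site 9 (G/C), site 11 (G/U), site 15 (A/U), site 17 (U/C), site 19 (A/C), site 21 (C/A), site 23 (U/C), site 27 (A/C).
p = 8/27 = 0.296296.
d = −0.75 · ln(1 − (4/3)·0.296296) = −0.75 · ln(0.604939) = −0.75 · (-0.502628) = 0.3770.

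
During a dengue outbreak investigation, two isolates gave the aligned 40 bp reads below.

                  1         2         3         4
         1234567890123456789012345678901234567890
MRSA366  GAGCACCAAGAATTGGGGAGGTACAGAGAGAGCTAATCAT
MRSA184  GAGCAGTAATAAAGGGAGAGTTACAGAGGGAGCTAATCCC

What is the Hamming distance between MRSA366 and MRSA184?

10

Differing sites — 6:C/G; 7:C/T; 10:G/T; 13:T/A; 14:T/G; 17:G/A; 21:G/T; 29:A/G; 39:A/C; 40:T/C.
That gives 10 mismatches out of 40 aligned sites, so the Hamming distance is 10.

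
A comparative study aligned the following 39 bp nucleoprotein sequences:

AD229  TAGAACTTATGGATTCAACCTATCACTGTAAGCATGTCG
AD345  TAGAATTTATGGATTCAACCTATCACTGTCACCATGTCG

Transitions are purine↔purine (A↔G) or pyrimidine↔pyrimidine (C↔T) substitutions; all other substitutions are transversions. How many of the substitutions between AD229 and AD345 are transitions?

1

The sequences differ at positions 6 (C/T, transition), 30 (A/C, transversion), 32 (G/C, transversion).
Of the 3 differences, 1 transition and 2 transversions, so the answer is 1.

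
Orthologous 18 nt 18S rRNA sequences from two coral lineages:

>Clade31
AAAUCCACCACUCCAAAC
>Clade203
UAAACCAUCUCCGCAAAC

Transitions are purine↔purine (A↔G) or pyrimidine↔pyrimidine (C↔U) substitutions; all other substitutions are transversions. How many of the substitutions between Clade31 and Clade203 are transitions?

2

Mismatches occur at site 1 (A/U, transversion), site 4 (U/A, transversion), site 8 (C/U, transition), site 10 (A/U, transversion), site 12 (U/C, transition), site 13 (C/G, transversion).
Of the 6 differences, 2 transitions and 4 transversions, so the answer is 2.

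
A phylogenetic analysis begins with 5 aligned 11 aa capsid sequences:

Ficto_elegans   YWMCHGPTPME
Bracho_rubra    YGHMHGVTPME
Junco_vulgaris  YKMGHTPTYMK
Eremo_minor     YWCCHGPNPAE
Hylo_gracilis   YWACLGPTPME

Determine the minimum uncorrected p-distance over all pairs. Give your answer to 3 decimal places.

0.182

Pairwise Hamming distances:
  Ficto_elegans vs Bracho_rubra: 4
  Ficto_elegans vs Junco_vulgaris: 5
  Ficto_elegans vs Eremo_minor: 3
  Ficto_elegans vs Hylo_gracilis: 2
  Bracho_rubra vs Junco_vulgaris: 7
  Bracho_rubra vs Eremo_minor: 6
  Bracho_rubra vs Hylo_gracilis: 5
  Junco_vulgaris vs Eremo_minor: 8
  Junco_vulgaris vs Hylo_gracilis: 7
  Eremo_minor vs Hylo_gracilis: 4
The smallest is 2 mismatches, between Ficto_elegans and Hylo_gracilis; p = 2/11 = 0.182.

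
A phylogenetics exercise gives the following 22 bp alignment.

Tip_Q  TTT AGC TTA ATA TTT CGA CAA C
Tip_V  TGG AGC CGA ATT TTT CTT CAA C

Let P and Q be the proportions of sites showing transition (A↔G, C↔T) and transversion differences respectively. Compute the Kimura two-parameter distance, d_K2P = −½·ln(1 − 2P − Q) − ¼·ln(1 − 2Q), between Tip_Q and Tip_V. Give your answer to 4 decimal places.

Mismatches occur at site 2 (T→G, transversion), site 3 (T→G, transversion), site 7 (T→C, transition), site 8 (T→G, transversion), site 12 (A→T, transversion), site 17 (G→T, transversion), site 18 (A→T, transversion).
Of the 7 differences, 1 transition and 6 transversions over 22 sites: P = 1/22 = 0.045455, Q = 6/22 = 0.272727.
d = −0.5·ln(0.636363) − 0.25·ln(0.454546) = −0.5·(-0.451986) − 0.25·(-0.788456) = 0.4231.

0.4231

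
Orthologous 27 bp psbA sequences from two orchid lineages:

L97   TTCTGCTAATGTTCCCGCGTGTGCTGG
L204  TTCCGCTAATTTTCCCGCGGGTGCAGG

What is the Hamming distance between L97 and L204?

Differing sites — 4:T/C; 11:G/T; 20:T/G; 25:T/A.
That gives 4 mismatches out of 27 aligned sites, so the Hamming distance is 4.

4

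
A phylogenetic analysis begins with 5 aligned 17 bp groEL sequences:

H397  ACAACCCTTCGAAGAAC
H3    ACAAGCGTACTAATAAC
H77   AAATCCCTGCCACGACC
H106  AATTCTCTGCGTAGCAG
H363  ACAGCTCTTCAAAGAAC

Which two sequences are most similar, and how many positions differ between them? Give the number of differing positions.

3

Pairwise Hamming distances:
  H397 vs H3: 5
  H397 vs H77: 6
  H397 vs H106: 8
  H397 vs H363: 3
  H3 vs H77: 9
  H3 vs H106: 12
  H3 vs H363: 7
  H77 vs H106: 8
  H77 vs H363: 7
  H106 vs H363: 8
The smallest is 3, between H397 and H363.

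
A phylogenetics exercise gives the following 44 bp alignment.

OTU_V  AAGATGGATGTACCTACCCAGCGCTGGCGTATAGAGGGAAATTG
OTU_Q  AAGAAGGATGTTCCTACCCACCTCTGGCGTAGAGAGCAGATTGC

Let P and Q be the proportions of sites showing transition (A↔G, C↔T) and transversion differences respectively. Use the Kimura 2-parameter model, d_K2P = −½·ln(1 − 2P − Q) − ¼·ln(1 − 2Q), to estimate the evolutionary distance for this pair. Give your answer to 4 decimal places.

Differing sites — 5:T/A (Tv); 12:A/T (Tv); 21:G/C (Tv); 23:G/T (Tv); 32:T/G (Tv); 37:G/C (Tv); 38:G/A (Ti); 39:A/G (Ti); 41:A/T (Tv); 43:T/G (Tv); 44:G/C (Tv).
Of the 11 differences, 2 transitions and 9 transversions over 44 sites: P = 2/44 = 0.045455, Q = 9/44 = 0.204545.
d = −0.5·ln(0.704545) − 0.25·ln(0.590910) = −0.5·(-0.350203) − 0.25·(-0.526092) = 0.3066.

0.3066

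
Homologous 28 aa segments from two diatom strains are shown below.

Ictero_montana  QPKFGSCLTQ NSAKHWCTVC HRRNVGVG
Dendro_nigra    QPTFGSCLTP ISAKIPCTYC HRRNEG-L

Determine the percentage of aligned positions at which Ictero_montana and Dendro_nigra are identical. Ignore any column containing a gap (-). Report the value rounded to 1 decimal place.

Excluding the 1 gap column leaves 27 comparable sites.
Mismatches occur at site 3 (K↔T), site 10 (Q↔P), site 11 (N↔I), site 15 (H↔I), site 16 (W↔P), site 19 (V↔Y), site 25 (V↔E), site 28 (G↔L).
19 of the 27 comparable sites match, so the percent identity is 19/27 × 100 = 70.4%.

70.4%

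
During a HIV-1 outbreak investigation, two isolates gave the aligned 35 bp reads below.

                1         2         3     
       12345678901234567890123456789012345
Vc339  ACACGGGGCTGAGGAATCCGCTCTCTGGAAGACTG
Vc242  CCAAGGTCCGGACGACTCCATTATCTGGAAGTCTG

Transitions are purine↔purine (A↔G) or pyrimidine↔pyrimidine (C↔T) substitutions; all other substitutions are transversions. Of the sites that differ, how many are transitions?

Mismatches occur at site 1 (A/C, transversion), site 4 (C/A, transversion), site 7 (G/T, transversion), site 8 (G/C, transversion), site 10 (T/G, transversion), site 13 (G/C, transversion), site 16 (A/C, transversion), site 20 (G/A, transition), site 21 (C/T, transition), site 23 (C/A, transversion), site 32 (A/T, transversion).
Of the 11 differences, 2 transitions and 9 transversions, so the answer is 2.

2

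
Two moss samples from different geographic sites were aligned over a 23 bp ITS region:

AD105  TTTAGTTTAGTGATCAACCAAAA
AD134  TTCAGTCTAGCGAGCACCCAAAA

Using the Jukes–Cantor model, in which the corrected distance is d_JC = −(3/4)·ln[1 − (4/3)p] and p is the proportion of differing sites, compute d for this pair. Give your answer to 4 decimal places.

Mismatches occur at site 3 (T↔C), site 7 (T↔C), site 11 (T↔C), site 14 (T↔G), site 17 (A↔C).
p = 5/23 = 0.217391.
d = −0.75 · ln(1 − (4/3)·0.217391) = −0.75 · ln(0.710145) = −0.75 · (-0.342286) = 0.2567.

0.2567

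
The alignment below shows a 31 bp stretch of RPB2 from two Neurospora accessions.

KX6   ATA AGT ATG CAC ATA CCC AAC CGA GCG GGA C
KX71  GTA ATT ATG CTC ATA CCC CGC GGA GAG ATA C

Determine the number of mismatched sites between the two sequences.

9

Mismatches occur at site 1 (A/G), site 5 (G/T), site 11 (A/T), site 19 (A/C), site 20 (A/G), site 22 (C/G), site 26 (C/A), site 28 (G/A), site 29 (G/T).
That gives 9 mismatches out of 31 aligned sites, so the Hamming distance is 9.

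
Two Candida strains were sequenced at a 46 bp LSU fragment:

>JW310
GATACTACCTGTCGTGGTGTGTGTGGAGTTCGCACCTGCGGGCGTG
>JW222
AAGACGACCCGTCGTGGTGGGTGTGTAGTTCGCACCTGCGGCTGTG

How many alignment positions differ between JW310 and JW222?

8

Differing sites — 1:G/A; 3:T/G; 6:T/G; 10:T/C; 20:T/G; 26:G/T; 42:G/C; 43:C/T.
That gives 8 mismatches out of 46 aligned sites, so the Hamming distance is 8.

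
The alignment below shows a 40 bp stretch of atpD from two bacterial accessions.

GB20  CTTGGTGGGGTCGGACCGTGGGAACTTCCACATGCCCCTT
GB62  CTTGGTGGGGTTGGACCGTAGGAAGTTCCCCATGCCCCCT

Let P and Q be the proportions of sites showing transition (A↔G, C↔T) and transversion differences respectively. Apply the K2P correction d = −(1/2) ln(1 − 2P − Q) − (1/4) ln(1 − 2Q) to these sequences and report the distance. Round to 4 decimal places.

Mismatches occur at site 12 (C→T, transition), site 20 (G→A, transition), site 25 (C→G, transversion), site 30 (A→C, transversion), site 39 (T→C, transition).
Of the 5 differences, 3 transitions and 2 transversions over 40 sites: P = 3/40 = 0.075000, Q = 2/40 = 0.050000.
d = −0.5·ln(0.800000) − 0.25·ln(0.900000) = −0.5·(-0.223144) − 0.25·(-0.105361) = 0.1379.

0.1379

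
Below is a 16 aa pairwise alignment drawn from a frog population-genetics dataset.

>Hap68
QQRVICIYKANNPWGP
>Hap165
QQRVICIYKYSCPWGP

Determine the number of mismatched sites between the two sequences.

3

Differing sites — 10:A/Y; 11:N/S; 12:N/C.
That gives 3 mismatches out of 16 aligned sites, so the Hamming distance is 3.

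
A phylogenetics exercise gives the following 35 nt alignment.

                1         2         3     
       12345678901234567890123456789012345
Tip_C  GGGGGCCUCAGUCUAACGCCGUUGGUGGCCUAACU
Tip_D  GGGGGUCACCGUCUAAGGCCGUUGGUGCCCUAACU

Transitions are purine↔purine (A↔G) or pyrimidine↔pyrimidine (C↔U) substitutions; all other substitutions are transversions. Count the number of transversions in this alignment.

4

Differing sites — 6:C/U (Ti); 8:U/A (Tv); 10:A/C (Tv); 17:C/G (Tv); 28:G/C (Tv).
Of the 5 differences, 1 transition and 4 transversions, so the answer is 4.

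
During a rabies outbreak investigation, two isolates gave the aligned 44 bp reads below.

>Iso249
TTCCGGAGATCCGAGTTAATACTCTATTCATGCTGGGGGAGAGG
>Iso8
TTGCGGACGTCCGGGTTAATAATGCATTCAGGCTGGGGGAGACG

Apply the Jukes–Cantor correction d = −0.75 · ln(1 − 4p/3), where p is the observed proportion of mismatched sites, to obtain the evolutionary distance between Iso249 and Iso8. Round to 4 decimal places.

0.2388

Differing sites — 3:C/G; 8:G/C; 9:A/G; 14:A/G; 22:C/A; 24:C/G; 25:T/C; 31:T/G; 43:G/C.
p = 9/44 = 0.204545.
d = −0.75 · ln(1 − (4/3)·0.204545) = −0.75 · ln(0.727273) = −0.75 · (-0.318453) = 0.2388.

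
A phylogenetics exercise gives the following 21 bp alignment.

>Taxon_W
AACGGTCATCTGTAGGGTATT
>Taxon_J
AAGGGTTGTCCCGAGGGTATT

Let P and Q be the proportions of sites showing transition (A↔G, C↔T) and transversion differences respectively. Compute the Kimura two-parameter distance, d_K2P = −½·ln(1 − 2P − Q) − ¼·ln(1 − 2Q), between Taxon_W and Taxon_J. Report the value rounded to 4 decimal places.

0.3639

Mismatches occur at site 3 (C↔G, transversion), site 7 (C↔T, transition), site 8 (A↔G, transition), site 11 (T↔C, transition), site 12 (G↔C, transversion), site 13 (T↔G, transversion).
Of the 6 differences, 3 transitions and 3 transversions over 21 sites: P = 3/21 = 0.142857, Q = 3/21 = 0.142857.
d = −0.5·ln(0.571429) − 0.25·ln(0.714286) = −0.5·(-0.559615) − 0.25·(-0.336472) = 0.3639.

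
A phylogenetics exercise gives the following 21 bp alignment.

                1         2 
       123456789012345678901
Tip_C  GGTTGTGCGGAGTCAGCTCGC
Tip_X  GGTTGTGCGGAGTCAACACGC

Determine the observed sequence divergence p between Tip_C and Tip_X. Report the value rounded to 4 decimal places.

0.0952

Differing sites — 16:G/A; 18:T/A.
There are 2 differences over 21 sites, so p = 2/21 = 0.0952.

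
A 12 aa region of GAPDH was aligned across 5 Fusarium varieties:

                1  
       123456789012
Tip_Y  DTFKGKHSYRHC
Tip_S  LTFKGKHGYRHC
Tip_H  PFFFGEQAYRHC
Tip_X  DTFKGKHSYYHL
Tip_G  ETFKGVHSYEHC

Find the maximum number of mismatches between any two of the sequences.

8

Pairwise Hamming distances:
  Tip_Y vs Tip_S: 2
  Tip_Y vs Tip_H: 6
  Tip_Y vs Tip_X: 2
  Tip_Y vs Tip_G: 3
  Tip_S vs Tip_H: 6
  Tip_S vs Tip_X: 4
  Tip_S vs Tip_G: 4
  Tip_H vs Tip_X: 8
  Tip_H vs Tip_G: 7
  Tip_X vs Tip_G: 4
The largest is 8, between Tip_H and Tip_X.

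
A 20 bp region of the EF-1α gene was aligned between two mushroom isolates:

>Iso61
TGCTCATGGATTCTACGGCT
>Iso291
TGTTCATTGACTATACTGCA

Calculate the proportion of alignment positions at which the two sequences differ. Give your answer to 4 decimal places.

0.3000

The sequences differ at positions 3 (C/T), 8 (G/T), 11 (T/C), 13 (C/A), 17 (G/T), 20 (T/A).
There are 6 differences over 20 sites, so p = 6/20 = 0.3000.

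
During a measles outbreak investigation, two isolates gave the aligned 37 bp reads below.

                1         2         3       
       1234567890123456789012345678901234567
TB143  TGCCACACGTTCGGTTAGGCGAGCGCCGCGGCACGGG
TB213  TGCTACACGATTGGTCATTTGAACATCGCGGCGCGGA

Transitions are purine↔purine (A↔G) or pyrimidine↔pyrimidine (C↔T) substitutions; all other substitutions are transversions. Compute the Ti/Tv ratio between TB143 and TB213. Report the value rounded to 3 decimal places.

3.000

The sequences differ at positions 4 (C/T, transition), 10 (T/A, transversion), 12 (C/T, transition), 16 (T/C, transition), 18 (G/T, transversion), 19 (G/T, transversion), 20 (C/T, transition), 23 (G/A, transition), 25 (G/A, transition), 26 (C/T, transition), 33 (A/G, transition), 37 (G/A, transition).
Of the 12 differences, 9 transitions and 3 transversions, so Ti/Tv = 9/3 = 3.000.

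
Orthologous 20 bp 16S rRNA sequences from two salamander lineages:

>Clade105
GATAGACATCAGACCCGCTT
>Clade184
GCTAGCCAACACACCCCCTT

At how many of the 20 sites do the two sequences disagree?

Differing sites — 2:A/C; 6:A/C; 9:T/A; 12:G/C; 17:G/C.
That gives 5 mismatches out of 20 aligned sites, so the Hamming distance is 5.

5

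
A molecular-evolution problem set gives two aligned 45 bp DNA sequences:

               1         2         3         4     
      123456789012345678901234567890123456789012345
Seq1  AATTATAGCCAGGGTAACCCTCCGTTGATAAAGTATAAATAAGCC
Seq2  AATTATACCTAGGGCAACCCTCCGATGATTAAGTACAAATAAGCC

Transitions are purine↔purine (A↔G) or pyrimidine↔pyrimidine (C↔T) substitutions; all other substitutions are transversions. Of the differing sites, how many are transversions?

Differing sites — 8:G/C (Tv); 10:C/T (Ti); 15:T/C (Ti); 25:T/A (Tv); 30:A/T (Tv); 36:T/C (Ti).
Of the 6 differences, 3 transitions and 3 transversions, so the answer is 3.

3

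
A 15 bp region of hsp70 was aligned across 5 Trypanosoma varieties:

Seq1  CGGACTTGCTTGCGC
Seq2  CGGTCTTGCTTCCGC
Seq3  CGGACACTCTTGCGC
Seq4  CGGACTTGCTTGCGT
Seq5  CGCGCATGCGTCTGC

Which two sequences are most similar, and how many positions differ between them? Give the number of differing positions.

1

Pairwise Hamming distances:
  Seq1 vs Seq2: 2
  Seq1 vs Seq3: 3
  Seq1 vs Seq4: 1
  Seq1 vs Seq5: 6
  Seq2 vs Seq3: 5
  Seq2 vs Seq4: 3
  Seq2 vs Seq5: 5
  Seq3 vs Seq4: 4
  Seq3 vs Seq5: 7
  Seq4 vs Seq5: 7
The smallest is 1, between Seq1 and Seq4.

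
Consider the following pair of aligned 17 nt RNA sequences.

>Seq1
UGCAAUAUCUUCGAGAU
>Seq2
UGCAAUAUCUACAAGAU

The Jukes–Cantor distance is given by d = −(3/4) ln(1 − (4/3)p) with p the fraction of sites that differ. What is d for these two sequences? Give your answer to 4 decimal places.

The sequences differ at positions 11 (U/A), 13 (G/A).
p = 2/17 = 0.117647.
d = −0.75 · ln(1 − (4/3)·0.117647) = −0.75 · ln(0.843137) = −0.75 · (-0.170626) = 0.1280.

0.1280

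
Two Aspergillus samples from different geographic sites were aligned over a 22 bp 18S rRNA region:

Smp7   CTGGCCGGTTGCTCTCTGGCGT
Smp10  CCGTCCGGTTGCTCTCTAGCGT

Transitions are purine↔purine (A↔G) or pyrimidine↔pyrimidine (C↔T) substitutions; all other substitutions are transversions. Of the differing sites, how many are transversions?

The sequences differ at positions 2 (T/C, transition), 4 (G/T, transversion), 18 (G/A, transition).
Of the 3 differences, 2 transitions and 1 transversion, so the answer is 1.

1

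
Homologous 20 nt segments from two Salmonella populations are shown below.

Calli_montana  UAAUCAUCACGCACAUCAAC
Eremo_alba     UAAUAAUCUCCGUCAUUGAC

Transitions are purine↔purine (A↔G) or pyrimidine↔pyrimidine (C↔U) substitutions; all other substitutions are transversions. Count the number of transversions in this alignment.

Differing sites — 5:C/A (Tv); 9:A/U (Tv); 11:G/C (Tv); 12:C/G (Tv); 13:A/U (Tv); 17:C/U (Ti); 18:A/G (Ti).
Of the 7 differences, 2 transitions and 5 transversions, so the answer is 5.

5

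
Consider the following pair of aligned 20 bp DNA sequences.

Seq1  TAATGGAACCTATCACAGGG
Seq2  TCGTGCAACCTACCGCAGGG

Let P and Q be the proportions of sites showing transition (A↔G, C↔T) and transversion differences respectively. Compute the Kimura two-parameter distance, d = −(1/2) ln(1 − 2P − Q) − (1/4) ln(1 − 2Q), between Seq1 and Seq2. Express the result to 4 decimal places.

The sequences differ at positions 2 (A/C, transversion), 3 (A/G, transition), 6 (G/C, transversion), 13 (T/C, transition), 15 (A/G, transition).
Of the 5 differences, 3 transitions and 2 transversions over 20 sites: P = 3/20 = 0.150000, Q = 2/20 = 0.100000.
d = −0.5·ln(0.600000) − 0.25·ln(0.800000) = −0.5·(-0.510826) − 0.25·(-0.223144) = 0.3112.

0.3112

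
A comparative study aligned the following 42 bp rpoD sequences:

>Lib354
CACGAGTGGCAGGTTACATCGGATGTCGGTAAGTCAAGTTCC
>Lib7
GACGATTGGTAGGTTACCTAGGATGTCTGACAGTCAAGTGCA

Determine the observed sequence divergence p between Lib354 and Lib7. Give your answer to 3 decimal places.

0.238

The sequences differ at positions 1 (C/G), 6 (G/T), 10 (C/T), 18 (A/C), 20 (C/A), 28 (G/T), 30 (T/A), 31 (A/C), 40 (T/G), 42 (C/A).
There are 10 differences over 42 sites, so p = 10/42 = 0.238.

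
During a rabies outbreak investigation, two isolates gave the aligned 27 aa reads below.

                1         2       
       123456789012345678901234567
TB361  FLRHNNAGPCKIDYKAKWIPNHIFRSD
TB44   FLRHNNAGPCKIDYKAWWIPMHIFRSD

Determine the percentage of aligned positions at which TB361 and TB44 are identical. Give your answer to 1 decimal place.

Differing sites — 17:K/W; 21:N/M.
25 of the 27 sites match, so the percent identity is 25/27 × 100 = 92.6%.

92.6%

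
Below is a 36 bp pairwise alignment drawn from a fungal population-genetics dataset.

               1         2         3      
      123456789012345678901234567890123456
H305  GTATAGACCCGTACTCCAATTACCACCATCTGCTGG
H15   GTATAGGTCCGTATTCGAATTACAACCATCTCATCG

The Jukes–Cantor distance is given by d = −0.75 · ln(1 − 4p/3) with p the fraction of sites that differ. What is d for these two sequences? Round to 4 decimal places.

0.2635

Mismatches occur at site 7 (A→G), site 8 (C→T), site 14 (C→T), site 17 (C→G), site 24 (C→A), site 32 (G→C), site 33 (C→A), site 35 (G→C).
p = 8/36 = 0.222222.
d = −0.75 · ln(1 − (4/3)·0.222222) = −0.75 · ln(0.703704) = −0.75 · (-0.351397) = 0.2635.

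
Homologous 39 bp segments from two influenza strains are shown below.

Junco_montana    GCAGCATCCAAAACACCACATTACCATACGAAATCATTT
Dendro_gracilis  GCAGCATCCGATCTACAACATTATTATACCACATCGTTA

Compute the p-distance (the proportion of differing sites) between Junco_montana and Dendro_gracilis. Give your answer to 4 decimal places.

Differing sites — 10:A/G; 12:A/T; 13:A/C; 14:C/T; 17:C/A; 24:C/T; 25:C/T; 30:G/C; 32:A/C; 36:A/G; 39:T/A.
There are 11 differences over 39 sites, so p = 11/39 = 0.2821.

0.2821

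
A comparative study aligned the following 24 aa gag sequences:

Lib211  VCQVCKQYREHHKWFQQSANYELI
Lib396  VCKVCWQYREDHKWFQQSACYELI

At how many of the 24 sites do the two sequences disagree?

Differing sites — 3:Q/K; 6:K/W; 11:H/D; 20:N/C.
That gives 4 mismatches out of 24 aligned sites, so the Hamming distance is 4.

4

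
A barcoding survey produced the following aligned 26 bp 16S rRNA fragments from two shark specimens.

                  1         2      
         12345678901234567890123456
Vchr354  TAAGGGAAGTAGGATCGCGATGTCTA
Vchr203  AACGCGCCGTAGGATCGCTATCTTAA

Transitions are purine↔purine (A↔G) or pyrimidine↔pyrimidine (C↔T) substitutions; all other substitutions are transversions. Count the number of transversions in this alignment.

8

Mismatches occur at site 1 (T/A, transversion), site 3 (A/C, transversion), site 5 (G/C, transversion), site 7 (A/C, transversion), site 8 (A/C, transversion), site 19 (G/T, transversion), site 22 (G/C, transversion), site 24 (C/T, transition), site 25 (T/A, transversion).
Of the 9 differences, 1 transition and 8 transversions, so the answer is 8.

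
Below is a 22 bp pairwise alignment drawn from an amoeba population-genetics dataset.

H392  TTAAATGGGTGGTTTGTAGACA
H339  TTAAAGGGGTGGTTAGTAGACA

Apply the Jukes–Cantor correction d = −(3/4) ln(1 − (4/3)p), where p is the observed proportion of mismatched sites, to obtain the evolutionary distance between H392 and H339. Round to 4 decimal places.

0.0969

Mismatches occur at site 6 (T↔G), site 15 (T↔A).
p = 2/22 = 0.090909.
d = −0.75 · ln(1 − (4/3)·0.090909) = −0.75 · ln(0.878788) = −0.75 · (-0.129212) = 0.0969.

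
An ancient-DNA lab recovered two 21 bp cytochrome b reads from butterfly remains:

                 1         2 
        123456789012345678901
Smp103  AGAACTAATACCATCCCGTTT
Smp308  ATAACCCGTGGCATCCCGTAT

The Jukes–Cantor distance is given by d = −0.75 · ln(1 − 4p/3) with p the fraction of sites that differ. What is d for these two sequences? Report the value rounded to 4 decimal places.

The sequences differ at positions 2 (G/T), 6 (T/C), 7 (A/C), 8 (A/G), 10 (A/G), 11 (C/G), 20 (T/A).
p = 7/21 = 0.333333.
d = −0.75 · ln(1 − (4/3)·0.333333) = −0.75 · ln(0.555556) = −0.75 · (-0.587786) = 0.4408.

0.4408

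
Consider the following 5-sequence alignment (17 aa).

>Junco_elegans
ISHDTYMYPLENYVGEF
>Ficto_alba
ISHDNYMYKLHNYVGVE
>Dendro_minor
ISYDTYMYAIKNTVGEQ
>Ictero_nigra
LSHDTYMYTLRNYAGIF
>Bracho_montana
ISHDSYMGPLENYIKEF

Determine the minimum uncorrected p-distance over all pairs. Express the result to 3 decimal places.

0.235

Pairwise Hamming distances:
  Junco_elegans vs Ficto_alba: 5
  Junco_elegans vs Dendro_minor: 6
  Junco_elegans vs Ictero_nigra: 5
  Junco_elegans vs Bracho_montana: 4
  Ficto_alba vs Dendro_minor: 8
  Ficto_alba vs Ictero_nigra: 7
  Ficto_alba vs Bracho_montana: 8
  Dendro_minor vs Ictero_nigra: 9
  Dendro_minor vs Bracho_montana: 10
  Ictero_nigra vs Bracho_montana: 8
The smallest is 4 mismatches, between Junco_elegans and Bracho_montana; p = 4/17 = 0.235.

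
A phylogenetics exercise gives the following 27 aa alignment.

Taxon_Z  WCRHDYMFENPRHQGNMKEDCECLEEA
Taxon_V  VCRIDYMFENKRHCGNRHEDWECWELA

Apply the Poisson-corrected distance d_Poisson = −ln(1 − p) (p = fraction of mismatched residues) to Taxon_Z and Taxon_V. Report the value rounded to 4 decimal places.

0.4055

Mismatches occur at site 1 (W/V), site 4 (H/I), site 11 (P/K), site 14 (Q/C), site 17 (M/R), site 18 (K/H), site 21 (C/W), site 24 (L/W), site 26 (E/L).
p = 9/27 = 0.333333.
d = −ln(1 − 0.333333) = −ln(0.666667) = 0.4055.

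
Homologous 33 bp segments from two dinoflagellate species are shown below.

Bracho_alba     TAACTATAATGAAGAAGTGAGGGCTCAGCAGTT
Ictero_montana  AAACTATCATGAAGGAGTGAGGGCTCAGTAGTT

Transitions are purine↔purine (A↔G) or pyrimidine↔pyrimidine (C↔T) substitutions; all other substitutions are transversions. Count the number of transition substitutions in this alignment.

The sequences differ at positions 1 (T/A, transversion), 8 (A/C, transversion), 15 (A/G, transition), 29 (C/T, transition).
Of the 4 differences, 2 transitions and 2 transversions, so the answer is 2.

2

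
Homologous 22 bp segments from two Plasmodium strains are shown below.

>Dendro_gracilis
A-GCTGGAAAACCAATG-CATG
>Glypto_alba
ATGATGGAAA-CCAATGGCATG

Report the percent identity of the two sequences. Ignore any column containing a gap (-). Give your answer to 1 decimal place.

94.7%

Excluding the 3 gap columns leaves 19 comparable sites.
Differing sites — 4:C/A.
18 of the 19 comparable sites match, so the percent identity is 18/19 × 100 = 94.7%.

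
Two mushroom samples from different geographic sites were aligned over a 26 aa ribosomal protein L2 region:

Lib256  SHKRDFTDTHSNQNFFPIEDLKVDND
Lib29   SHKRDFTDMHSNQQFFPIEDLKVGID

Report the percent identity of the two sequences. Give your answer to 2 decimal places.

Mismatches occur at site 9 (T↔M), site 14 (N↔Q), site 24 (D↔G), site 25 (N↔I).
22 of the 26 sites match, so the percent identity is 22/26 × 100 = 84.62%.

84.62%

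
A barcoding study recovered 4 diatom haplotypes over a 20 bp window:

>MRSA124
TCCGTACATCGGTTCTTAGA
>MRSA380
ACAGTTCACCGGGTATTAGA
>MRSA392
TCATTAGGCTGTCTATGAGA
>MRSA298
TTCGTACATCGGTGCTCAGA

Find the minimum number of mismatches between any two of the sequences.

3

Pairwise Hamming distances:
  MRSA124 vs MRSA380: 6
  MRSA124 vs MRSA392: 10
  MRSA124 vs MRSA298: 3
  MRSA380 vs MRSA392: 9
  MRSA380 vs MRSA298: 9
  MRSA392 vs MRSA298: 12
The smallest is 3, between MRSA124 and MRSA298.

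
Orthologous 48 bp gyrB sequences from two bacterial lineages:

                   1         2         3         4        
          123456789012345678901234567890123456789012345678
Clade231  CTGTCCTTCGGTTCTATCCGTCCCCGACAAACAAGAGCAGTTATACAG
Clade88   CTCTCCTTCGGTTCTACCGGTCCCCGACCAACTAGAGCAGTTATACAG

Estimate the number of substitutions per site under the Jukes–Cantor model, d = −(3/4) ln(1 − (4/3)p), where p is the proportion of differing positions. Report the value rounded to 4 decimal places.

0.1121

The sequences differ at positions 3 (G/C), 17 (T/C), 19 (C/G), 29 (A/C), 33 (A/T).
p = 5/48 = 0.104167.
d = −0.75 · ln(1 − (4/3)·0.104167) = −0.75 · ln(0.861111) = −0.75 · (-0.149532) = 0.1121.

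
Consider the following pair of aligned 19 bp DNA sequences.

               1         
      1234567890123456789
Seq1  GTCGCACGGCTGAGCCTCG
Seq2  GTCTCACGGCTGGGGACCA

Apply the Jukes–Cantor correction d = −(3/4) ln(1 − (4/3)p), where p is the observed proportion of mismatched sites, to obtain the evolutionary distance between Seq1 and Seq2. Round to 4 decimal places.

Mismatches occur at site 4 (G→T), site 13 (A→G), site 15 (C→G), site 16 (C→A), site 17 (T→C), site 19 (G→A).
p = 6/19 = 0.315789.
d = −0.75 · ln(1 − (4/3)·0.315789) = −0.75 · ln(0.578948) = −0.75 · (-0.546543) = 0.4099.

0.4099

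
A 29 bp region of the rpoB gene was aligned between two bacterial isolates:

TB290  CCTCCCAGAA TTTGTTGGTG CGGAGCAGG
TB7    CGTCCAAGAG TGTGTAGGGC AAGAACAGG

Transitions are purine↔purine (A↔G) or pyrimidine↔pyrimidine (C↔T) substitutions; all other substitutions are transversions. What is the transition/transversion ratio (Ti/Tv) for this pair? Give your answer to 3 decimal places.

0.429

The sequences differ at positions 2 (C/G, transversion), 6 (C/A, transversion), 10 (A/G, transition), 12 (T/G, transversion), 16 (T/A, transversion), 19 (T/G, transversion), 20 (G/C, transversion), 21 (C/A, transversion), 22 (G/A, transition), 25 (G/A, transition).
Of the 10 differences, 3 transitions and 7 transversions, so Ti/Tv = 3/7 = 0.429.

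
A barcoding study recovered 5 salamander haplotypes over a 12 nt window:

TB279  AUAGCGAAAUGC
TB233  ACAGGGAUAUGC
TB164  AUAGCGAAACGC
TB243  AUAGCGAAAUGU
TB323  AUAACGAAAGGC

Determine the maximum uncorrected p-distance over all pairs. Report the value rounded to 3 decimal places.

0.417

Pairwise Hamming distances:
  TB279 vs TB233: 3
  TB279 vs TB164: 1
  TB279 vs TB243: 1
  TB279 vs TB323: 2
  TB233 vs TB164: 4
  TB233 vs TB243: 4
  TB233 vs TB323: 5
  TB164 vs TB243: 2
  TB164 vs TB323: 2
  TB243 vs TB323: 3
The largest is 5 mismatches, between TB233 and TB323; p = 5/12 = 0.417.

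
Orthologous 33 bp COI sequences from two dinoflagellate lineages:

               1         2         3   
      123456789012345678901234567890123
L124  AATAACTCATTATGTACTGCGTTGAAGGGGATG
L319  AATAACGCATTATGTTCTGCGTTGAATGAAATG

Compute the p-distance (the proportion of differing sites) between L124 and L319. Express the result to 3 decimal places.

0.152

Differing sites — 7:T/G; 16:A/T; 27:G/T; 29:G/A; 30:G/A.
There are 5 differences over 33 sites, so p = 5/33 = 0.152.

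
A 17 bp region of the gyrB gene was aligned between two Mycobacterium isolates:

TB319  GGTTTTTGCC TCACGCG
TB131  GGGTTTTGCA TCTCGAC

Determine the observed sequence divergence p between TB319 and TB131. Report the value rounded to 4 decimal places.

Differing sites — 3:T/G; 10:C/A; 13:A/T; 16:C/A; 17:G/C.
There are 5 differences over 17 sites, so p = 5/17 = 0.2941.

0.2941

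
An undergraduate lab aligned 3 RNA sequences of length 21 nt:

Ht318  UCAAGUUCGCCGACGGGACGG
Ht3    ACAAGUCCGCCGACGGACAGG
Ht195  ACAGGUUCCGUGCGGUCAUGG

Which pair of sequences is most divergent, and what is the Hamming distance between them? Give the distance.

Pairwise Hamming distances:
  Ht318 vs Ht3: 5
  Ht318 vs Ht195: 10
  Ht3 vs Ht195: 11
The largest is 11, between Ht3 and Ht195.

11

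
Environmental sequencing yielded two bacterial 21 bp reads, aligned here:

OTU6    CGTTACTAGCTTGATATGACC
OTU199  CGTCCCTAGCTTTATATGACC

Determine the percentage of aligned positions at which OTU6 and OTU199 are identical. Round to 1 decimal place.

The sequences differ at positions 4 (T/C), 5 (A/C), 13 (G/T).
18 of the 21 sites match, so the percent identity is 18/21 × 100 = 85.7%.

85.7%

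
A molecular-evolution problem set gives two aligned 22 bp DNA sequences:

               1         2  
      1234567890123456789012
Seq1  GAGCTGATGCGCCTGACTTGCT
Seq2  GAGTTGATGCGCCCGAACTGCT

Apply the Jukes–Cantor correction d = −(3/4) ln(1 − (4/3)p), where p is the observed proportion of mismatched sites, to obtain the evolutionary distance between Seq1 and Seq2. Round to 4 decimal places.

Mismatches occur at site 4 (C→T), site 14 (T→C), site 17 (C→A), site 18 (T→C).
p = 4/22 = 0.181818.
d = −0.75 · ln(1 − (4/3)·0.181818) = −0.75 · ln(0.757576) = −0.75 · (-0.277631) = 0.2082.

0.2082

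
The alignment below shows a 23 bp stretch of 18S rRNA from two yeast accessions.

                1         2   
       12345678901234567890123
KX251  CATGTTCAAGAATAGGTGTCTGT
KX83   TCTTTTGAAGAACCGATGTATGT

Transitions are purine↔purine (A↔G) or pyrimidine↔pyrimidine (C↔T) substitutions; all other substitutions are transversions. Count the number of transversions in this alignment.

5

The sequences differ at positions 1 (C/T, transition), 2 (A/C, transversion), 4 (G/T, transversion), 7 (C/G, transversion), 13 (T/C, transition), 14 (A/C, transversion), 16 (G/A, transition), 20 (C/A, transversion).
Of the 8 differences, 3 transitions and 5 transversions, so the answer is 5.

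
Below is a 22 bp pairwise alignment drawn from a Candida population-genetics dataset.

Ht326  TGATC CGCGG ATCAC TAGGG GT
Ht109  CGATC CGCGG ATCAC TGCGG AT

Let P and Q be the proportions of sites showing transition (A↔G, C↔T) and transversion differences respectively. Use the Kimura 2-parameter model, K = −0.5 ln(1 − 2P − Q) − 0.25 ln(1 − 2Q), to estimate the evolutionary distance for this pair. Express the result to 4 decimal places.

The sequences differ at positions 1 (T/C, transition), 17 (A/G, transition), 18 (G/C, transversion), 21 (G/A, transition).
Of the 4 differences, 3 transitions and 1 transversion over 22 sites: P = 3/22 = 0.136364, Q = 1/22 = 0.045455.
d = −0.5·ln(0.681817) − 0.25·ln(0.909090) = −0.5·(-0.382994) − 0.25·(-0.095311) = 0.2153.

0.2153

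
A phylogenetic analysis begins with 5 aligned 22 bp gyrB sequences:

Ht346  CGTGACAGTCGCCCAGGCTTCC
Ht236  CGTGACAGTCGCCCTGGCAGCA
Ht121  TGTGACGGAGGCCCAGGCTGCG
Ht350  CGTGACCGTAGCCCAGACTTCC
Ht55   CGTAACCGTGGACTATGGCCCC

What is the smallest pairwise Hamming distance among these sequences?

Pairwise Hamming distances:
  Ht346 vs Ht236: 4
  Ht346 vs Ht121: 6
  Ht346 vs Ht350: 3
  Ht346 vs Ht55: 9
  Ht236 vs Ht121: 7
  Ht236 vs Ht350: 7
  Ht236 vs Ht55: 11
  Ht121 vs Ht350: 7
  Ht121 vs Ht55: 11
  Ht350 vs Ht55: 9
The smallest is 3, between Ht346 and Ht350.

3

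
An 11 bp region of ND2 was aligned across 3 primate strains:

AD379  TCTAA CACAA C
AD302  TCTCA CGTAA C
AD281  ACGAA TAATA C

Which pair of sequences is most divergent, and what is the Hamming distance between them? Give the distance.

Pairwise Hamming distances:
  AD379 vs AD302: 3
  AD379 vs AD281: 5
  AD302 vs AD281: 7
The largest is 7, between AD302 and AD281.

7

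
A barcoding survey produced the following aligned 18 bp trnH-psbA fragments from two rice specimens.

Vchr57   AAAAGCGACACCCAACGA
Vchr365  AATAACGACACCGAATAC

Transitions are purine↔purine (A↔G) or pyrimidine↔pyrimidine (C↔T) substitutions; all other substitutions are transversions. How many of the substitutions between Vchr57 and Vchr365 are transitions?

3

The sequences differ at positions 3 (A/T, transversion), 5 (G/A, transition), 13 (C/G, transversion), 16 (C/T, transition), 17 (G/A, transition), 18 (A/C, transversion).
Of the 6 differences, 3 transitions and 3 transversions, so the answer is 3.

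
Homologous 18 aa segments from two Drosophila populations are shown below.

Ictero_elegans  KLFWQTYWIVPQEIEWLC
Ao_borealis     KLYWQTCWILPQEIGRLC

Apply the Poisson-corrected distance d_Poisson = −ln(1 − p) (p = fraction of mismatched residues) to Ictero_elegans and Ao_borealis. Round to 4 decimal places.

Differing sites — 3:F/Y; 7:Y/C; 10:V/L; 15:E/G; 16:W/R.
p = 5/18 = 0.277778.
d = −ln(1 − 0.277778) = −ln(0.722222) = 0.3254.

0.3254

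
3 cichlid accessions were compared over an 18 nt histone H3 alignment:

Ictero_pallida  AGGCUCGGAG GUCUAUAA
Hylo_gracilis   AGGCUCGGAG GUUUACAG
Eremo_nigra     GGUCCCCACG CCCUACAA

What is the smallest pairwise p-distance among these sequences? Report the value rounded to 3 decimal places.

Pairwise Hamming distances:
  Ictero_pallida vs Hylo_gracilis: 3
  Ictero_pallida vs Eremo_nigra: 9
  Hylo_gracilis vs Eremo_nigra: 10
The smallest is 3 mismatches, between Ictero_pallida and Hylo_gracilis; p = 3/18 = 0.167.

0.167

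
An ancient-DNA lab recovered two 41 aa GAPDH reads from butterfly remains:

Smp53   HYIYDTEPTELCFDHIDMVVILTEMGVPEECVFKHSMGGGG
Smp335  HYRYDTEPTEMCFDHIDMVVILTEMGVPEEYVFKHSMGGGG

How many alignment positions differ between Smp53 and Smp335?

3

Mismatches occur at site 3 (I→R), site 11 (L→M), site 31 (C→Y).
That gives 3 mismatches out of 41 aligned sites, so the Hamming distance is 3.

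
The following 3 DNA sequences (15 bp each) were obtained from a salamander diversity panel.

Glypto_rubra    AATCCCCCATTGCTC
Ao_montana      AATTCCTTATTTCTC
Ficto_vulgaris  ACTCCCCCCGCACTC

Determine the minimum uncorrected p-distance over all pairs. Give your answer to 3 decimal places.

0.267

Pairwise Hamming distances:
  Glypto_rubra vs Ao_montana: 4
  Glypto_rubra vs Ficto_vulgaris: 5
  Ao_montana vs Ficto_vulgaris: 8
The smallest is 4 mismatches, between Glypto_rubra and Ao_montana; p = 4/15 = 0.267.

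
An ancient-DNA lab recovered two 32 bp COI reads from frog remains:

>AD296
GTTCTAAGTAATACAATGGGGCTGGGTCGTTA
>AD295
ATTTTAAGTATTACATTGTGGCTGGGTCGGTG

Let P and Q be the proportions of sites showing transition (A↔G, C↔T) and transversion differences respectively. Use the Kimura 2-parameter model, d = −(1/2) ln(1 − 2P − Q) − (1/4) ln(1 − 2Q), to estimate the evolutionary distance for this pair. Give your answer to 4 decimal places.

0.2593

Differing sites — 1:G/A (Ti); 4:C/T (Ti); 11:A/T (Tv); 16:A/T (Tv); 19:G/T (Tv); 30:T/G (Tv); 32:A/G (Ti).
Of the 7 differences, 3 transitions and 4 transversions over 32 sites: P = 3/32 = 0.093750, Q = 4/32 = 0.125000.
d = −0.5·ln(0.687500) − 0.25·ln(0.750000) = −0.5·(-0.374693) − 0.25·(-0.287682) = 0.2593.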